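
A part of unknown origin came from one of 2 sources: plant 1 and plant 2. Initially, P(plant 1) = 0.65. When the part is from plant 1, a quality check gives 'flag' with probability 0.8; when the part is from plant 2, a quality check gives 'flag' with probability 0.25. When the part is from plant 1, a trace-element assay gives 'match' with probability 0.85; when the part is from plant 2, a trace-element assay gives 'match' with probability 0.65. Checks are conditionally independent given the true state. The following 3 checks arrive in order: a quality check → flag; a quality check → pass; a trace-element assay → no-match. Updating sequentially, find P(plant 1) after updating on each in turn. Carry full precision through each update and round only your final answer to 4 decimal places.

After a quality check='flag': P(plant 1) = 0.8·0.6500 / (0.8·0.6500 + 0.25·0.3500) ≈ 0.8560
After a quality check='pass': P(plant 1) = 0.2·0.8560 / (0.2·0.8560 + 0.75·0.1440) ≈ 0.6131
After a trace-element assay='no-match': P(plant 1) = 0.15·0.6131 / (0.15·0.6131 + 0.35·0.3869) ≈ 0.4045

0.4045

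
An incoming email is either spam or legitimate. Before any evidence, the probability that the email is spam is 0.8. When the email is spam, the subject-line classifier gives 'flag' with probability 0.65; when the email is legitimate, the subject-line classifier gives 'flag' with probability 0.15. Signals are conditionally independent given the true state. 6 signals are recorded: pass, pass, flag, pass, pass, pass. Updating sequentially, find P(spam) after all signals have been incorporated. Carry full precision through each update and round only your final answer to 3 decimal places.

Apply Bayes' rule sequentially, carrying P(spam) forward.
After 'pass': P(spam) = 0.35·0.8000 / (0.35·0.8000 + 0.85·0.2000) ≈ 0.6222
After 'pass': P(spam) = 0.35·0.6222 / (0.35·0.6222 + 0.85·0.3778) ≈ 0.4041
After 'flag': P(spam) = 0.65·0.4041 / (0.65·0.4041 + 0.15·0.5959) ≈ 0.7461
After 'pass': P(spam) = 0.35·0.7461 / (0.35·0.7461 + 0.85·0.2539) ≈ 0.5475
After 'pass': P(spam) = 0.35·0.5475 / (0.35·0.5475 + 0.85·0.4525) ≈ 0.3326
After 'pass': P(spam) = 0.35·0.3326 / (0.35·0.3326 + 0.85·0.6674) ≈ 0.1702

0.170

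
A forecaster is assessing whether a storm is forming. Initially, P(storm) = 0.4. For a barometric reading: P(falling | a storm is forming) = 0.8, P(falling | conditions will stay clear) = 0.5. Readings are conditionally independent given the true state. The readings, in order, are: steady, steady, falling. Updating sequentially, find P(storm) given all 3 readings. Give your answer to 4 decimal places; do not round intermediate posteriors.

0.1458

After 'steady': P(storm) = 0.2·0.4000 / (0.2·0.4000 + 0.5·0.6000) ≈ 0.2105
After 'steady': P(storm) = 0.2·0.2105 / (0.2·0.2105 + 0.5·0.7895) ≈ 0.0964
After 'falling': P(storm) = 0.8·0.0964 / (0.8·0.0964 + 0.5·0.9036) ≈ 0.1458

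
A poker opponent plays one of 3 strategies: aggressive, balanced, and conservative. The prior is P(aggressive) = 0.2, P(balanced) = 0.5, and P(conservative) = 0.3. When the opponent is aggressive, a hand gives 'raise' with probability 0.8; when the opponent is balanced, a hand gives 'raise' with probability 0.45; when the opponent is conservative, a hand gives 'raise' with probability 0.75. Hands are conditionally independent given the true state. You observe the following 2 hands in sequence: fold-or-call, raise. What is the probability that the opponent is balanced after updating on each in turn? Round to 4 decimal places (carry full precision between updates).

Each posterior becomes the prior for the next update.
After 'fold-or-call': normaliser = 0.2·0.2000 + 0.55·0.5000 + 0.25·0.3000; P(aggressive) ≈ 0.1026, P(balanced) ≈ 0.7051, P(conservative) ≈ 0.1923
After 'raise': normaliser = 0.8·0.1026 + 0.45·0.7051 + 0.75·0.1923; P(aggressive) ≈ 0.1509, P(balanced) ≈ 0.5837, P(conservative) ≈ 0.2653

0.5837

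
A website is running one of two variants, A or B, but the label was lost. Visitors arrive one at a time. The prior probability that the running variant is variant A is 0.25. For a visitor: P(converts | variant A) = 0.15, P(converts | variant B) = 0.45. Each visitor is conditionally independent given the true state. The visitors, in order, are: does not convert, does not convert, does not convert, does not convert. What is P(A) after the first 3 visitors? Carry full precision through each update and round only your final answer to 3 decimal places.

0.552

Each posterior becomes the prior for the next update.
After 'does not convert': P(A) = 0.85·0.2500 / (0.85·0.2500 + 0.55·0.7500) ≈ 0.3400
After 'does not convert': P(A) = 0.85·0.3400 / (0.85·0.3400 + 0.55·0.6600) ≈ 0.4433
After 'does not convert': P(A) = 0.85·0.4433 / (0.85·0.4433 + 0.55·0.5567) ≈ 0.5517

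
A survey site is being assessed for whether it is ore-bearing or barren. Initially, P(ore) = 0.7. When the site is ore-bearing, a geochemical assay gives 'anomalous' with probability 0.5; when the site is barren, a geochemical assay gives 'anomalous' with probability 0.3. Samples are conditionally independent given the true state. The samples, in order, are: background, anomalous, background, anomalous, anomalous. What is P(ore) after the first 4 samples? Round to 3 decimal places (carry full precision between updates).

After 'background': P(ore) = 0.5·0.7000 / (0.5·0.7000 + 0.7·0.3000) ≈ 0.6250
After 'anomalous': P(ore) = 0.5·0.6250 / (0.5·0.6250 + 0.3·0.3750) ≈ 0.7353
After 'background': P(ore) = 0.5·0.7353 / (0.5·0.7353 + 0.7·0.2647) ≈ 0.6649
After 'anomalous': P(ore) = 0.5·0.6649 / (0.5·0.6649 + 0.3·0.3351) ≈ 0.7678

0.768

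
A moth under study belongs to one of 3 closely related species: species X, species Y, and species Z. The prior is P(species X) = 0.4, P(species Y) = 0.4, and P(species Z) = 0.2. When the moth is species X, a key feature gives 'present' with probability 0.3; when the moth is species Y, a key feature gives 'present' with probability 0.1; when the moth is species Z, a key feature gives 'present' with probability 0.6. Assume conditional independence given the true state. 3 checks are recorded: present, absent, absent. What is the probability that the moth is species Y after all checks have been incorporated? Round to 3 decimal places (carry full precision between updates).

After 'present': normaliser = 0.3·0.4000 + 0.1·0.4000 + 0.6·0.2000; P(species X) ≈ 0.4286, P(species Y) ≈ 0.1429, P(species Z) ≈ 0.4286
After 'absent': normaliser = 0.7·0.4286 + 0.9·0.1429 + 0.4·0.4286; P(species X) ≈ 0.5000, P(species Y) ≈ 0.2143, P(species Z) ≈ 0.2857
After 'absent': normaliser = 0.7·0.5000 + 0.9·0.2143 + 0.4·0.2857; P(species X) ≈ 0.5326, P(species Y) ≈ 0.2935, P(species Z) ≈ 0.1739

0.293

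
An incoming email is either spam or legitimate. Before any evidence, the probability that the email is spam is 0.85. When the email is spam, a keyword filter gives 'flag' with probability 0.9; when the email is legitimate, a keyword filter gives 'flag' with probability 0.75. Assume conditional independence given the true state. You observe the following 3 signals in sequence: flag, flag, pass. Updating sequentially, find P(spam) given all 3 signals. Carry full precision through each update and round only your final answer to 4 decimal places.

After 'flag': P(spam) = 0.9·0.8500 / (0.9·0.8500 + 0.75·0.1500) ≈ 0.8718
After 'flag': P(spam) = 0.9·0.8718 / (0.9·0.8718 + 0.75·0.1282) ≈ 0.8908
After 'pass': P(spam) = 0.1·0.8908 / (0.1·0.8908 + 0.25·0.1092) ≈ 0.7655

0.7655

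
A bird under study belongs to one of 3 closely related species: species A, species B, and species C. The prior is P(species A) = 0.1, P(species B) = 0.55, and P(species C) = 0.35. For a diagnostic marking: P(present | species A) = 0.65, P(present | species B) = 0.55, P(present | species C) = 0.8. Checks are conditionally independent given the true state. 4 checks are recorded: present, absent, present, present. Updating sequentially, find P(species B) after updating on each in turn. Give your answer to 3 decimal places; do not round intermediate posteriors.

Each posterior becomes the prior for the next update.
After 'present': normaliser = 0.65·0.1000 + 0.55·0.5500 + 0.8·0.3500; P(species A) ≈ 0.1004, P(species B) ≈ 0.4672, P(species C) ≈ 0.4324
After 'absent': normaliser = 0.35·0.1004 + 0.45·0.4672 + 0.2·0.4324; P(species A) ≈ 0.1059, P(species B) ≈ 0.6335, P(species C) ≈ 0.2606
After 'present': normaliser = 0.65·0.1059 + 0.55·0.6335 + 0.8·0.2606; P(species A) ≈ 0.1100, P(species B) ≈ 0.5568, P(species C) ≈ 0.3332
After 'present': normaliser = 0.65·0.1100 + 0.55·0.5568 + 0.8·0.3332; P(species A) ≈ 0.1110, P(species B) ≈ 0.4753, P(species C) ≈ 0.4137

0.475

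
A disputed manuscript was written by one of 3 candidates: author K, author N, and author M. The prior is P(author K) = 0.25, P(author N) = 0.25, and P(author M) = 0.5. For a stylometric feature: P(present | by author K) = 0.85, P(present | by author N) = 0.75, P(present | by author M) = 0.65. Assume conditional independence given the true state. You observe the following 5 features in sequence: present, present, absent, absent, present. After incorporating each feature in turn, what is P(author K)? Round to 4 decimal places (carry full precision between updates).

After 'present': normaliser = 0.85·0.2500 + 0.75·0.2500 + 0.65·0.5000; P(author K) ≈ 0.2931, P(author N) ≈ 0.2586, P(author M) ≈ 0.4483
After 'present': normaliser = 0.85·0.2931 + 0.75·0.2586 + 0.65·0.4483; P(author K) ≈ 0.3392, P(author N) ≈ 0.2641, P(author M) ≈ 0.3967
After 'absent': normaliser = 0.15·0.3392 + 0.25·0.2641 + 0.35·0.3967; P(author K) ≈ 0.1989, P(author N) ≈ 0.2581, P(author M) ≈ 0.5429
After 'absent': normaliser = 0.15·0.1989 + 0.25·0.2581 + 0.35·0.5429; P(author K) ≈ 0.1049, P(author N) ≈ 0.2269, P(author M) ≈ 0.6681
After 'present': normaliser = 0.85·0.1049 + 0.75·0.2269 + 0.65·0.6681; P(author K) ≈ 0.1286, P(author N) ≈ 0.2453, P(author M) ≈ 0.6261

0.1286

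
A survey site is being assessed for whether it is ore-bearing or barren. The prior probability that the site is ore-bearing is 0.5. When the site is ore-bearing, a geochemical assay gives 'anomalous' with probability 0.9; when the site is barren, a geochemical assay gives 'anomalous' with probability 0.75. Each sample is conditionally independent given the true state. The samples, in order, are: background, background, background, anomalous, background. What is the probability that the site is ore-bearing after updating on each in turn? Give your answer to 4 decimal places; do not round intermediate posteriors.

Apply Bayes' rule sequentially, carrying P(ore) forward.
After 'background': P(ore) = 0.1·0.5000 / (0.1·0.5000 + 0.25·0.5000) ≈ 0.2857
After 'background': P(ore) = 0.1·0.2857 / (0.1·0.2857 + 0.25·0.7143) ≈ 0.1379
After 'background': P(ore) = 0.1·0.1379 / (0.1·0.1379 + 0.25·0.8621) ≈ 0.0602
After 'anomalous': P(ore) = 0.9·0.0602 / (0.9·0.0602 + 0.75·0.9398) ≈ 0.0713
After 'background': P(ore) = 0.1·0.0713 / (0.1·0.0713 + 0.25·0.9287) ≈ 0.0298

0.0298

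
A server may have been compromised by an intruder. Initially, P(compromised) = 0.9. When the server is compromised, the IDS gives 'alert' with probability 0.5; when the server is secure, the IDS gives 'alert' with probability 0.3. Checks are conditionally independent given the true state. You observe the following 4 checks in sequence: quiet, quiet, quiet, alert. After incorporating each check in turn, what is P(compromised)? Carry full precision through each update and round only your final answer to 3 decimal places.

0.845

After 'quiet': P(compromised) = 0.5·0.9000 / (0.5·0.9000 + 0.7·0.1000) ≈ 0.8654
After 'quiet': P(compromised) = 0.5·0.8654 / (0.5·0.8654 + 0.7·0.1346) ≈ 0.8212
After 'quiet': P(compromised) = 0.5·0.8212 / (0.5·0.8212 + 0.7·0.1788) ≈ 0.7663
After 'alert': P(compromised) = 0.5·0.7663 / (0.5·0.7663 + 0.3·0.2337) ≈ 0.8454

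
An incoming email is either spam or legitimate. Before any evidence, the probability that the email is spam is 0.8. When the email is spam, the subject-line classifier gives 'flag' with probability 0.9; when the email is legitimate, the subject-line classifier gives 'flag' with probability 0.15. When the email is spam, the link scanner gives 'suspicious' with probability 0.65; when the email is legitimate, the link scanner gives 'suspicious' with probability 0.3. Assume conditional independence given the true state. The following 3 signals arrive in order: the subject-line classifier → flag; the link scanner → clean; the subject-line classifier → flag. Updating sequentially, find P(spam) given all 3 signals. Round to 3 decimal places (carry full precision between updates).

After the subject-line classifier='flag': P(spam) = 0.9·0.8000 / (0.9·0.8000 + 0.15·0.2000) ≈ 0.9600
After the link scanner='clean': P(spam) = 0.35·0.9600 / (0.35·0.9600 + 0.7·0.0400) ≈ 0.9231
After the subject-line classifier='flag': P(spam) = 0.9·0.9231 / (0.9·0.9231 + 0.15·0.0769) ≈ 0.9863

0.986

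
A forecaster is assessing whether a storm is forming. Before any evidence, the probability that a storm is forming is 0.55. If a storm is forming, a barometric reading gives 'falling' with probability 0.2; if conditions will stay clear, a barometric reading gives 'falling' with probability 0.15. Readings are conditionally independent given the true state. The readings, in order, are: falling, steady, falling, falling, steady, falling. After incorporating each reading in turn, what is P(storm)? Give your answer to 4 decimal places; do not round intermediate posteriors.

0.7738

After 'falling': P(storm) = 0.2·0.5500 / (0.2·0.5500 + 0.15·0.4500) ≈ 0.6197
After 'steady': P(storm) = 0.8·0.6197 / (0.8·0.6197 + 0.85·0.3803) ≈ 0.6053
After 'falling': P(storm) = 0.2·0.6053 / (0.2·0.6053 + 0.15·0.3947) ≈ 0.6716
After 'falling': P(storm) = 0.2·0.6716 / (0.2·0.6716 + 0.15·0.3284) ≈ 0.7317
After 'steady': P(storm) = 0.8·0.7317 / (0.8·0.7317 + 0.85·0.2683) ≈ 0.7196
After 'falling': P(storm) = 0.2·0.7196 / (0.2·0.7196 + 0.15·0.2804) ≈ 0.7738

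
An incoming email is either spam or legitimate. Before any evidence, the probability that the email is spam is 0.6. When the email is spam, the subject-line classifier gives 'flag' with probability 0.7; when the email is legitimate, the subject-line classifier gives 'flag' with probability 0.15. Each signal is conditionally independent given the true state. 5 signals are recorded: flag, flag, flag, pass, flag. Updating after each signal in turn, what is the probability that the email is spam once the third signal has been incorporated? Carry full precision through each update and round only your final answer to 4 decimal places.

Apply Bayes' rule sequentially, carrying P(spam) forward.
After 'flag': P(spam) = 0.7·0.6000 / (0.7·0.6000 + 0.15·0.4000) ≈ 0.8750
After 'flag': P(spam) = 0.7·0.8750 / (0.7·0.8750 + 0.15·0.1250) ≈ 0.9703
After 'flag': P(spam) = 0.7·0.9703 / (0.7·0.9703 + 0.15·0.0297) ≈ 0.9935

0.9935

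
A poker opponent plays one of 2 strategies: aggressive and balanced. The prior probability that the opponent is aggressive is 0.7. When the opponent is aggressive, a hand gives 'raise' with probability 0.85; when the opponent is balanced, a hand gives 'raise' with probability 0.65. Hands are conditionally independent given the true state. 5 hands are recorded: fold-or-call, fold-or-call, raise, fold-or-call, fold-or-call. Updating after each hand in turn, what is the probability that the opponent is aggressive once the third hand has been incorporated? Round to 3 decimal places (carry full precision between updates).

0.359

Apply Bayes' rule sequentially, carrying P(aggressive) forward.
After 'fold-or-call': P(aggressive) = 0.15·0.7000 / (0.15·0.7000 + 0.35·0.3000) ≈ 0.5000
After 'fold-or-call': P(aggressive) = 0.15·0.5000 / (0.15·0.5000 + 0.35·0.5000) ≈ 0.3000
After 'raise': P(aggressive) = 0.85·0.3000 / (0.85·0.3000 + 0.65·0.7000) ≈ 0.3592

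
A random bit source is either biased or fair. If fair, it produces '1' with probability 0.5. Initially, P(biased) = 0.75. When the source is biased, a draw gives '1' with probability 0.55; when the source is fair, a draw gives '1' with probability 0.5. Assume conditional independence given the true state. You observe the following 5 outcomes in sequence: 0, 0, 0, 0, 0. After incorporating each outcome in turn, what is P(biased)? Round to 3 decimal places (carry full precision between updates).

0.639

After '0': P(biased) = 0.45·0.7500 / (0.45·0.7500 + 0.5·0.2500) ≈ 0.7297
After '0': P(biased) = 0.45·0.7297 / (0.45·0.7297 + 0.5·0.2703) ≈ 0.7085
After '0': P(biased) = 0.45·0.7085 / (0.45·0.7085 + 0.5·0.2915) ≈ 0.6862
After '0': P(biased) = 0.45·0.6862 / (0.45·0.6862 + 0.5·0.3138) ≈ 0.6631
After '0': P(biased) = 0.45·0.6631 / (0.45·0.6631 + 0.5·0.3369) ≈ 0.6392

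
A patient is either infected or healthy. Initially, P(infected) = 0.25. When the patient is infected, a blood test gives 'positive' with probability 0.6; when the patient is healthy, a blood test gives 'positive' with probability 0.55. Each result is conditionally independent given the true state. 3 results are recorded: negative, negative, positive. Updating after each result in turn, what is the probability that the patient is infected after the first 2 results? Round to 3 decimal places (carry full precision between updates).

Each posterior becomes the prior for the next update.
After 'negative': P(infected) = 0.4·0.2500 / (0.4·0.2500 + 0.45·0.7500) ≈ 0.2286
After 'negative': P(infected) = 0.4·0.2286 / (0.4·0.2286 + 0.45·0.7714) ≈ 0.2085

0.208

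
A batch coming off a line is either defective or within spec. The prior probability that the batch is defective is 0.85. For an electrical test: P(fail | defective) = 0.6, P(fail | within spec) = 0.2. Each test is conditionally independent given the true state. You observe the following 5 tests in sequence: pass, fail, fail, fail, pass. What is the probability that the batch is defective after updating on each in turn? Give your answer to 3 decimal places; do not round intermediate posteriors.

After 'pass': P(defective) = 0.4·0.8500 / (0.4·0.8500 + 0.8·0.1500) ≈ 0.7391
After 'fail': P(defective) = 0.6·0.7391 / (0.6·0.7391 + 0.2·0.2609) ≈ 0.8947
After 'fail': P(defective) = 0.6·0.8947 / (0.6·0.8947 + 0.2·0.1053) ≈ 0.9623
After 'fail': P(defective) = 0.6·0.9623 / (0.6·0.9623 + 0.2·0.0377) ≈ 0.9871
After 'pass': P(defective) = 0.4·0.9871 / (0.4·0.9871 + 0.8·0.0129) ≈ 0.9745

0.975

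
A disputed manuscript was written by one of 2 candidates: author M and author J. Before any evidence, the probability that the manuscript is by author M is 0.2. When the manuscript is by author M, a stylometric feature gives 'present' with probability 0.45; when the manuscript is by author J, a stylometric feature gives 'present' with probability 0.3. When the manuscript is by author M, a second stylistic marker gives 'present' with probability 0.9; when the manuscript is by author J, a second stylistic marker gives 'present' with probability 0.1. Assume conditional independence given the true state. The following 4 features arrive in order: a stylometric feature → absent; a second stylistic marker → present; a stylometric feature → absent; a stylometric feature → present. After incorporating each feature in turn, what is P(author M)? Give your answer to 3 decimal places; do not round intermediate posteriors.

0.676

After a stylometric feature='absent': P(author M) = 0.55·0.2000 / (0.55·0.2000 + 0.7·0.8000) ≈ 0.1642
After a second stylistic marker='present': P(author M) = 0.9·0.1642 / (0.9·0.1642 + 0.1·0.8358) ≈ 0.6387
After a stylometric feature='absent': P(author M) = 0.55·0.6387 / (0.55·0.6387 + 0.7·0.3613) ≈ 0.5814
After a stylometric feature='present': P(author M) = 0.45·0.5814 / (0.45·0.5814 + 0.3·0.4186) ≈ 0.6757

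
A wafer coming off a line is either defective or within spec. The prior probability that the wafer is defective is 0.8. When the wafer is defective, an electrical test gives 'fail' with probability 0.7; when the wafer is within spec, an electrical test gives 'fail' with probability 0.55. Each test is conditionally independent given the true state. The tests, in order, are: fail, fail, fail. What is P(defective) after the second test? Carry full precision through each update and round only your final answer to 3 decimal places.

0.866

Apply Bayes' rule sequentially, carrying P(defective) forward.
After 'fail': P(defective) = 0.7·0.8000 / (0.7·0.8000 + 0.55·0.2000) ≈ 0.8358
After 'fail': P(defective) = 0.7·0.8358 / (0.7·0.8358 + 0.55·0.1642) ≈ 0.8663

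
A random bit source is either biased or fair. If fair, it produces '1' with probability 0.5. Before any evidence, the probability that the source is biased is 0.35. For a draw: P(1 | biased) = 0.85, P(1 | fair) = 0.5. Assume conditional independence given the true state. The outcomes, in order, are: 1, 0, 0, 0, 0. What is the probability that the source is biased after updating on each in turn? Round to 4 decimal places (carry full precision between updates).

0.0074

After '1': P(biased) = 0.85·0.3500 / (0.85·0.3500 + 0.5·0.6500) ≈ 0.4779
After '0': P(biased) = 0.15·0.4779 / (0.15·0.4779 + 0.5·0.5221) ≈ 0.2154
After '0': P(biased) = 0.15·0.2154 / (0.15·0.2154 + 0.5·0.7846) ≈ 0.0761
After '0': P(biased) = 0.15·0.0761 / (0.15·0.0761 + 0.5·0.9239) ≈ 0.0241
After '0': P(biased) = 0.15·0.0241 / (0.15·0.0241 + 0.5·0.9759) ≈ 0.0074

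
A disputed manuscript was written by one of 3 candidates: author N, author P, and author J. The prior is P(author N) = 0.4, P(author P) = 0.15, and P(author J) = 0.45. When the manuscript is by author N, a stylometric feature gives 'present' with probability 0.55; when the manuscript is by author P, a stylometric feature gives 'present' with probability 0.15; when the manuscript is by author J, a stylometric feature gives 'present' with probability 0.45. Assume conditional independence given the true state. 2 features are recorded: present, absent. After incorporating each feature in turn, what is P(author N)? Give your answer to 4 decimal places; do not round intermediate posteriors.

0.4314

After 'present': normaliser = 0.55·0.4000 + 0.15·0.1500 + 0.45·0.4500; P(author N) ≈ 0.4944, P(author P) ≈ 0.0506, P(author J) ≈ 0.4551
After 'absent': normaliser = 0.45·0.4944 + 0.85·0.0506 + 0.55·0.4551; P(author N) ≈ 0.4314, P(author P) ≈ 0.0833, P(author J) ≈ 0.4853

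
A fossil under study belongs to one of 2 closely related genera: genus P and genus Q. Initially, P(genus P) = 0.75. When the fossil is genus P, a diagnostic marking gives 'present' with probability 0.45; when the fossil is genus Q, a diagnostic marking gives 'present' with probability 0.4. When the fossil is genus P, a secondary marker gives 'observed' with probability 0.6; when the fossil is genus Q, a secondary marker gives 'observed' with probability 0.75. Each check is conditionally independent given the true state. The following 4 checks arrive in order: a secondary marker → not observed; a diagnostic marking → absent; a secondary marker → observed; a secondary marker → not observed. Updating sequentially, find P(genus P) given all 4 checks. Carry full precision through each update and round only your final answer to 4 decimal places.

0.8492

After a secondary marker='not observed': P(genus P) = 0.4·0.7500 / (0.4·0.7500 + 0.25·0.2500) ≈ 0.8276
After a diagnostic marking='absent': P(genus P) = 0.55·0.8276 / (0.55·0.8276 + 0.6·0.1724) ≈ 0.8148
After a secondary marker='observed': P(genus P) = 0.6·0.8148 / (0.6·0.8148 + 0.75·0.1852) ≈ 0.7788
After a secondary marker='not observed': P(genus P) = 0.4·0.7788 / (0.4·0.7788 + 0.25·0.2212) ≈ 0.8492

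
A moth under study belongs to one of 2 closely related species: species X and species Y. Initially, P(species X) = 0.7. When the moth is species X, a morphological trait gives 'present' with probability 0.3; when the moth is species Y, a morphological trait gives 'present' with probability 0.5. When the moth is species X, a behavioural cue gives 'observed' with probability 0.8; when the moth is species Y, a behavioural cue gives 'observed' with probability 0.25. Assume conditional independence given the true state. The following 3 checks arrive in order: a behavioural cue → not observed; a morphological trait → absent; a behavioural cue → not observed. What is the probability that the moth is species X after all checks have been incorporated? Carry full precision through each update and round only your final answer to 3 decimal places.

0.189

Each posterior becomes the prior for the next update.
After a behavioural cue='not observed': P(species X) = 0.2·0.7000 / (0.2·0.7000 + 0.75·0.3000) ≈ 0.3836
After a morphological trait='absent': P(species X) = 0.7·0.3836 / (0.7·0.3836 + 0.5·0.6164) ≈ 0.4656
After a behavioural cue='not observed': P(species X) = 0.2·0.4656 / (0.2·0.4656 + 0.75·0.5344) ≈ 0.1885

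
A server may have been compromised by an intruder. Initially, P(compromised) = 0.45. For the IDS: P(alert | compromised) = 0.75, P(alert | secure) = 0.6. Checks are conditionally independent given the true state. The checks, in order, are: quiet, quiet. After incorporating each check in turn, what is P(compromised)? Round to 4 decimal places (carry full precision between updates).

0.2422

Each posterior becomes the prior for the next update.
After 'quiet': P(compromised) = 0.25·0.4500 / (0.25·0.4500 + 0.4·0.5500) ≈ 0.3383
After 'quiet': P(compromised) = 0.25·0.3383 / (0.25·0.3383 + 0.4·0.6617) ≈ 0.2422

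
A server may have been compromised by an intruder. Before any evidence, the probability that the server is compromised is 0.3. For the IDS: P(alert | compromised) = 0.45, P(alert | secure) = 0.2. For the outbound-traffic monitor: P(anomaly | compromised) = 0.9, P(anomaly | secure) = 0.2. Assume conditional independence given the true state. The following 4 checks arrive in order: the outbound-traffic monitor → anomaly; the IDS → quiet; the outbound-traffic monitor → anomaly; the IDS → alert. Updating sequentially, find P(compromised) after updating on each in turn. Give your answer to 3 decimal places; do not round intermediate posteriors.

0.931

Apply Bayes' rule sequentially, carrying P(compromised) forward.
After the outbound-traffic monitor='anomaly': P(compromised) = 0.9·0.3000 / (0.9·0.3000 + 0.2·0.7000) ≈ 0.6585
After the IDS='quiet': P(compromised) = 0.55·0.6585 / (0.55·0.6585 + 0.8·0.3415) ≈ 0.5701
After the outbound-traffic monitor='anomaly': P(compromised) = 0.9·0.5701 / (0.9·0.5701 + 0.2·0.4299) ≈ 0.8565
After the IDS='alert': P(compromised) = 0.45·0.8565 / (0.45·0.8565 + 0.2·0.1435) ≈ 0.9307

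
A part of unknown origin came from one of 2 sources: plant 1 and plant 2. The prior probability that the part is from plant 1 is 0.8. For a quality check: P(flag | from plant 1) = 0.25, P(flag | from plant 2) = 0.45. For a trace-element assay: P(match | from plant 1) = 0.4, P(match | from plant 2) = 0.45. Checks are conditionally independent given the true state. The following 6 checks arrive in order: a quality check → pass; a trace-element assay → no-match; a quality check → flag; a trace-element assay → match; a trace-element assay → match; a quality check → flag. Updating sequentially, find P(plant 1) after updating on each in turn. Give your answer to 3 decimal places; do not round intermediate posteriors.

After a quality check='pass': P(plant 1) = 0.75·0.8000 / (0.75·0.8000 + 0.55·0.2000) ≈ 0.8451
After a trace-element assay='no-match': P(plant 1) = 0.6·0.8451 / (0.6·0.8451 + 0.55·0.1549) ≈ 0.8561
After a quality check='flag': P(plant 1) = 0.25·0.8561 / (0.25·0.8561 + 0.45·0.1439) ≈ 0.7678
After a trace-element assay='match': P(plant 1) = 0.4·0.7678 / (0.4·0.7678 + 0.45·0.2322) ≈ 0.7461
After a trace-element assay='match': P(plant 1) = 0.4·0.7461 / (0.4·0.7461 + 0.45·0.2539) ≈ 0.7231
After a quality check='flag': P(plant 1) = 0.25·0.7231 / (0.25·0.7231 + 0.45·0.2769) ≈ 0.5920

0.592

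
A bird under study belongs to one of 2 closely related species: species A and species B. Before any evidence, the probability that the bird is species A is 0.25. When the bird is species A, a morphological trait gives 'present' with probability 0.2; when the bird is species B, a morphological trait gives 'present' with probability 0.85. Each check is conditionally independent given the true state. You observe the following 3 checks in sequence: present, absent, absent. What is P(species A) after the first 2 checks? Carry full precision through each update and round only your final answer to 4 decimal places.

After 'present': P(species A) = 0.2·0.2500 / (0.2·0.2500 + 0.85·0.7500) ≈ 0.0727
After 'absent': P(species A) = 0.8·0.0727 / (0.8·0.0727 + 0.15·0.9273) ≈ 0.2949

0.2949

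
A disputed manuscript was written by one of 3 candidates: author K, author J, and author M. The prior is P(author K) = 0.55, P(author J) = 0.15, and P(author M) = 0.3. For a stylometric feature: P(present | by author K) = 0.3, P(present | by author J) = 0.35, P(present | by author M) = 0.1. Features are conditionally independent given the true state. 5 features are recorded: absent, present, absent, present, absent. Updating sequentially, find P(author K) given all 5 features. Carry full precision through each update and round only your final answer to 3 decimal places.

After 'absent': normaliser = 0.7·0.5500 + 0.65·0.1500 + 0.9·0.3000; P(author K) ≈ 0.5116, P(author J) ≈ 0.1296, P(author M) ≈ 0.3588
After 'present': normaliser = 0.3·0.5116 + 0.35·0.1296 + 0.1·0.3588; P(author K) ≈ 0.6539, P(author J) ≈ 0.1932, P(author M) ≈ 0.1529
After 'absent': normaliser = 0.7·0.6539 + 0.65·0.1932 + 0.9·0.1529; P(author K) ≈ 0.6350, P(author J) ≈ 0.1742, P(author M) ≈ 0.1908
After 'present': normaliser = 0.3·0.6350 + 0.35·0.1742 + 0.1·0.1908; P(author K) ≈ 0.7041, P(author J) ≈ 0.2254, P(author M) ≈ 0.0705
After 'absent': normaliser = 0.7·0.7041 + 0.65·0.2254 + 0.9·0.0705; P(author K) ≈ 0.7013, P(author J) ≈ 0.2084, P(author M) ≈ 0.0903

0.701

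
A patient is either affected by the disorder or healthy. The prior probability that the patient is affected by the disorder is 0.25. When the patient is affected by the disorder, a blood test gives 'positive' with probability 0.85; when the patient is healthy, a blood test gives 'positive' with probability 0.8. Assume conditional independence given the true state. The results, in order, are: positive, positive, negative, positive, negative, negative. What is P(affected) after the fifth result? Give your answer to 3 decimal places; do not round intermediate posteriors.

Each posterior becomes the prior for the next update.
After 'positive': P(affected) = 0.85·0.2500 / (0.85·0.2500 + 0.8·0.7500) ≈ 0.2615
After 'positive': P(affected) = 0.85·0.2615 / (0.85·0.2615 + 0.8·0.7385) ≈ 0.2734
After 'negative': P(affected) = 0.15·0.2734 / (0.15·0.2734 + 0.2·0.7266) ≈ 0.2201
After 'positive': P(affected) = 0.85·0.2201 / (0.85·0.2201 + 0.8·0.7799) ≈ 0.2307
After 'negative': P(affected) = 0.15·0.2307 / (0.15·0.2307 + 0.2·0.7693) ≈ 0.1836

0.184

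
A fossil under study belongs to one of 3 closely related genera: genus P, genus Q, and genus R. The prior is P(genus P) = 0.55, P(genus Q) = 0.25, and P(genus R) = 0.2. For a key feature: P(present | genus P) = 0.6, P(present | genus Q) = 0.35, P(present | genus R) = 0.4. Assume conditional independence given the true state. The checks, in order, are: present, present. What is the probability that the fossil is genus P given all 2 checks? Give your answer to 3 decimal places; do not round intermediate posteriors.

After 'present': normaliser = 0.6·0.5500 + 0.35·0.2500 + 0.4·0.2000; P(genus P) ≈ 0.6633, P(genus Q) ≈ 0.1759, P(genus R) ≈ 0.1608
After 'present': normaliser = 0.6·0.6633 + 0.35·0.1759 + 0.4·0.1608; P(genus P) ≈ 0.7597, P(genus Q) ≈ 0.1175, P(genus R) ≈ 0.1228

0.760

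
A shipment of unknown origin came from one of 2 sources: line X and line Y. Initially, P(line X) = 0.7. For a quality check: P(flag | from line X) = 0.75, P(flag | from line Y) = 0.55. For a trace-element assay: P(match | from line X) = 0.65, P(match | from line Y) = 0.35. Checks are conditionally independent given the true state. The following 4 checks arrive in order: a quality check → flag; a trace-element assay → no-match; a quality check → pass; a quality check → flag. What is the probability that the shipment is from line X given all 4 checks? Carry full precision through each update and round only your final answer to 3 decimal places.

After a quality check='flag': P(line X) = 0.75·0.7000 / (0.75·0.7000 + 0.55·0.3000) ≈ 0.7609
After a trace-element assay='no-match': P(line X) = 0.35·0.7609 / (0.35·0.7609 + 0.65·0.2391) ≈ 0.6314
After a quality check='pass': P(line X) = 0.25·0.6314 / (0.25·0.6314 + 0.45·0.3686) ≈ 0.4877
After a quality check='flag': P(line X) = 0.75·0.4877 / (0.75·0.4877 + 0.55·0.5123) ≈ 0.5648

0.565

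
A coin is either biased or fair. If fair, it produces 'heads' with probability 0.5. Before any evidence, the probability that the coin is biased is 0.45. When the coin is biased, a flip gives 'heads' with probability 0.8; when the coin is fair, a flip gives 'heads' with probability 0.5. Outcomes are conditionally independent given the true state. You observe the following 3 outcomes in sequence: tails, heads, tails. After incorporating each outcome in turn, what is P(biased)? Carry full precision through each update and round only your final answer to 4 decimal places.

0.1732

After 'tails': P(biased) = 0.2·0.4500 / (0.2·0.4500 + 0.5·0.5500) ≈ 0.2466
After 'heads': P(biased) = 0.8·0.2466 / (0.8·0.2466 + 0.5·0.7534) ≈ 0.3437
After 'tails': P(biased) = 0.2·0.3437 / (0.2·0.3437 + 0.5·0.6563) ≈ 0.1732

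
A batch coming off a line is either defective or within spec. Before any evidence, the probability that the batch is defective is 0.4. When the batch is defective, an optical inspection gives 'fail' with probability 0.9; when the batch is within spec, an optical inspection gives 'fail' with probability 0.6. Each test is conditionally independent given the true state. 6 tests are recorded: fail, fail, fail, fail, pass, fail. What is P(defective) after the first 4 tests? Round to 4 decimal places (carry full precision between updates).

Apply Bayes' rule sequentially, carrying P(defective) forward.
After 'fail': P(defective) = 0.9·0.4000 / (0.9·0.4000 + 0.6·0.6000) ≈ 0.5000
After 'fail': P(defective) = 0.9·0.5000 / (0.9·0.5000 + 0.6·0.5000) ≈ 0.6000
After 'fail': P(defective) = 0.9·0.6000 / (0.9·0.6000 + 0.6·0.4000) ≈ 0.6923
After 'fail': P(defective) = 0.9·0.6923 / (0.9·0.6923 + 0.6·0.3077) ≈ 0.7714

0.7714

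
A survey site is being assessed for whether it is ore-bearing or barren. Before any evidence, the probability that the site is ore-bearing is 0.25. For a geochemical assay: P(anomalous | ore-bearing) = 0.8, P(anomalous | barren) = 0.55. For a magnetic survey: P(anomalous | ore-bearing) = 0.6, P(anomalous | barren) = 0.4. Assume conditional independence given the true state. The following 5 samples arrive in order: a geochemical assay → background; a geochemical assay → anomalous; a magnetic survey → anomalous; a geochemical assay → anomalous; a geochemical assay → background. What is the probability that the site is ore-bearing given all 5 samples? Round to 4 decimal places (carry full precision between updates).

0.1728

After a geochemical assay='background': P(ore) = 0.2·0.2500 / (0.2·0.2500 + 0.45·0.7500) ≈ 0.1290
After a geochemical assay='anomalous': P(ore) = 0.8·0.1290 / (0.8·0.1290 + 0.55·0.8710) ≈ 0.1773
After a magnetic survey='anomalous': P(ore) = 0.6·0.1773 / (0.6·0.1773 + 0.4·0.8227) ≈ 0.2443
After a geochemical assay='anomalous': P(ore) = 0.8·0.2443 / (0.8·0.2443 + 0.55·0.7557) ≈ 0.3198
After a geochemical assay='background': P(ore) = 0.2·0.3198 / (0.2·0.3198 + 0.45·0.6802) ≈ 0.1728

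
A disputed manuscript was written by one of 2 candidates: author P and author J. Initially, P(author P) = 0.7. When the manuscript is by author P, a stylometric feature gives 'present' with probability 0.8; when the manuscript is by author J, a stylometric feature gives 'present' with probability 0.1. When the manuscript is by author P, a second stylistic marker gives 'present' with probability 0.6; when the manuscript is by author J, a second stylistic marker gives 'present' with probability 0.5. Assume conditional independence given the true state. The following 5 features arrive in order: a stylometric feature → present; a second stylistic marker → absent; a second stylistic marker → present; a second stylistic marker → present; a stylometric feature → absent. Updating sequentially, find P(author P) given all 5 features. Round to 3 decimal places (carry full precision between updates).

0.827

After a stylometric feature='present': P(author P) = 0.8·0.7000 / (0.8·0.7000 + 0.1·0.3000) ≈ 0.9492
After a second stylistic marker='absent': P(author P) = 0.4·0.9492 / (0.4·0.9492 + 0.5·0.0508) ≈ 0.9372
After a second stylistic marker='present': P(author P) = 0.6·0.9372 / (0.6·0.9372 + 0.5·0.0628) ≈ 0.9471
After a second stylistic marker='present': P(author P) = 0.6·0.9471 / (0.6·0.9471 + 0.5·0.0529) ≈ 0.9556
After a stylometric feature='absent': P(author P) = 0.2·0.9556 / (0.2·0.9556 + 0.9·0.0444) ≈ 0.8269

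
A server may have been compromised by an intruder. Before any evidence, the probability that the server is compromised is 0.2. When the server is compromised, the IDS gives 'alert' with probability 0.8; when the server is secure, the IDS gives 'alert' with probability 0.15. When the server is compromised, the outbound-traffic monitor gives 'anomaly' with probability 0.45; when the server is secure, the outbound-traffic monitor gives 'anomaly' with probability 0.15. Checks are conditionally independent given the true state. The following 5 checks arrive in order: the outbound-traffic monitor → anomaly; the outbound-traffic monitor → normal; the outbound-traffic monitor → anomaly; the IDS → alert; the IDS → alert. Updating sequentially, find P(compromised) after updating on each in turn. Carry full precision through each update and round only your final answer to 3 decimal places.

0.976

After the outbound-traffic monitor='anomaly': P(compromised) = 0.45·0.2000 / (0.45·0.2000 + 0.15·0.8000) ≈ 0.4286
After the outbound-traffic monitor='normal': P(compromised) = 0.55·0.4286 / (0.55·0.4286 + 0.85·0.5714) ≈ 0.3267
After the outbound-traffic monitor='anomaly': P(compromised) = 0.45·0.3267 / (0.45·0.3267 + 0.15·0.6733) ≈ 0.5928
After the IDS='alert': P(compromised) = 0.8·0.5928 / (0.8·0.5928 + 0.15·0.4072) ≈ 0.8859
After the IDS='alert': P(compromised) = 0.8·0.8859 / (0.8·0.8859 + 0.15·0.1141) ≈ 0.9764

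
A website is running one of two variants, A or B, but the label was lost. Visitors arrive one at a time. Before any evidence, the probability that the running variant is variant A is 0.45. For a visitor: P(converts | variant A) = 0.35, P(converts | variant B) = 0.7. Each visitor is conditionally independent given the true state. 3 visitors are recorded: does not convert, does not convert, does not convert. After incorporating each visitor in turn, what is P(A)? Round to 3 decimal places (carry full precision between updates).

After 'does not convert': P(A) = 0.65·0.4500 / (0.65·0.4500 + 0.3·0.5500) ≈ 0.6393
After 'does not convert': P(A) = 0.65·0.6393 / (0.65·0.6393 + 0.3·0.3607) ≈ 0.7934
After 'does not convert': P(A) = 0.65·0.7934 / (0.65·0.7934 + 0.3·0.2066) ≈ 0.8927

0.893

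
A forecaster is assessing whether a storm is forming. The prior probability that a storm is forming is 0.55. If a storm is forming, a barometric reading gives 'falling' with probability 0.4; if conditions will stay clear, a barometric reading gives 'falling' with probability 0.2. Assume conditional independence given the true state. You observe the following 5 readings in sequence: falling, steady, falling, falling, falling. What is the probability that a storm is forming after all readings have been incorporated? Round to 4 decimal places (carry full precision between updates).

After 'falling': P(storm) = 0.4·0.5500 / (0.4·0.5500 + 0.2·0.4500) ≈ 0.7097
After 'steady': P(storm) = 0.6·0.7097 / (0.6·0.7097 + 0.8·0.2903) ≈ 0.6471
After 'falling': P(storm) = 0.4·0.6471 / (0.4·0.6471 + 0.2·0.3529) ≈ 0.7857
After 'falling': P(storm) = 0.4·0.7857 / (0.4·0.7857 + 0.2·0.2143) ≈ 0.8800
After 'falling': P(storm) = 0.4·0.8800 / (0.4·0.8800 + 0.2·0.1200) ≈ 0.9362

0.9362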